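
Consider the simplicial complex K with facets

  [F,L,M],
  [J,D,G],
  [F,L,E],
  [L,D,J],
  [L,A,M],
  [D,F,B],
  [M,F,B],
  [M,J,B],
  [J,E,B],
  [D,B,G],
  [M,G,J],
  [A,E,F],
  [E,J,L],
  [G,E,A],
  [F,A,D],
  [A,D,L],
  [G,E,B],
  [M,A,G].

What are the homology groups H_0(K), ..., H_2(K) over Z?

H_0 = Z,  H_1 = Z × Z/2,  H_2 = 0.

Fix the vertex order A < B < D < E < F < G < J < L < M and write every simplex with vertices in increasing order. Then dim K = 2 and the simplices of K are:

  0-simplices (9): A, B, D, E, F, G, J, L, M
  1-simplices (27): AD, AE, AF, AG, AL, AM, BD, BE, BF, BG, BJ, BM, DF, DG, DJ, DL, EF, EG, EJ, EL, FL, FM, GJ, GM, JL, JM, LM
  2-simplices (18): ADF, ADL, AEF, AEG, AGM, ALM, BDF, BDG, BEG, BEJ, BFM, BJM, DGJ, DJL, EFL, EJL, FLM, GJM

Hence C_0 ≅ Z^9, C_1 ≅ Z^27, C_2 ≅ Z^18.

∂_1: C_1 → C_0 sends each edge [p,q] (with p < q) to q − p.
As a 9×27 matrix over Z this has rank 8, with invariant factors (1,1,1,1,1,1,1,1).

∂_2: C_2 → C_1 maps a triangle to the signed sum of its edges. For instance
  ∂ADF = DF − AF + AD,
  ∂BEJ = EJ − BJ + BE.
This gives a 27×18 integer matrix of rank 18; reducing to Smith normal form yields diagonal entries (1,1,1,1,1,1,1,1,1,1,1,1,1,1,1,1,1,2).

Now H_k = ker ∂_k / im ∂_{k+1}, so:

  H_0: rank C_0 − rank ∂_1 = 9 − 8 = 1, and the invariant factors of ∂_1 are all 1, so H_0 = Z.
  H_1: rank ker ∂_1 − rank ∂_2 = (27 − 8) − 18 = 1, and ∂_2 has invariant factor 2 > 1, so H_1 = Z × Z/2.
  H_2: rank ker ∂_2 − rank ∂_3 = (18 − 18) − 0 = 0, and there is no ∂_3, so H_2 = 0.

(K is a triangulation of the Klein bottle.)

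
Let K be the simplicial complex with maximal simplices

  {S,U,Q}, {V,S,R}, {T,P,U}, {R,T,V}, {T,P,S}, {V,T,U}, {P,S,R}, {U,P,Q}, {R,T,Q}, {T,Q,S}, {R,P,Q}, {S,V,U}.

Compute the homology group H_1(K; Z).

Order the vertices as P < Q < R < S < T < U < V. Listing each simplex with vertices in this order, K has dimension 2 with simplices:

  0-simplices (7): P, Q, R, S, T, U, V
  1-simplices (18): PQ, PR, PS, PT, PU, QR, QS, QT, QU, RS, RT, RV, ST, SU, SV, TU, TV, UV
  2-simplices (12): PQR, PQU, PRS, PST, PTU, QRT, QST, QSU, RSV, RTV, SUV, TUV

Hence C_0 ≅ Z^7, C_1 ≅ Z^18, C_2 ≅ Z^12.

Boundary ∂_1: C_1 → C_0 sends each edge [p,q] (with p < q) to q − p.
This gives a 7×18 integer matrix of rank 6; reducing to Smith normal form yields diagonal entries (1,1,1,1,1,1).

∂_2: C_2 → C_1 sends each 2-simplex [p,q,r] to [q,r] − [p,r] + [p,q]. For instance
  ∂QSU = SU − QU + QS,
  ∂PST = ST − PT + PS.
The resulting 18×12 matrix has rank 12, and its Smith normal form has invariant factors (1,1,1,1,1,1,1,1,1,1,1,2).

Reading off H_k = ker ∂_k / im ∂_{k+1}:

  H_1: rank ker ∂_1 − rank ∂_2 = (18 − 6) − 12 = 0, and ∂_2 has invariant factor 2 > 1, so H_1 ≅ Z_2.

H_1 ≅ Z_2.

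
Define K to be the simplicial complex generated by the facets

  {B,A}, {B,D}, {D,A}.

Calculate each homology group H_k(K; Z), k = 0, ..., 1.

H_0 ≅ Z,  H_1 ≅ Z.

We work with the vertex ordering A < B < D. The simplices of K, each written with vertices in increasing order, are:

  0-simplices (3): A, B, D
  1-simplices (3): AB, AD, BD

giving chain groups C_0 ≅ Z^3, C_1 ≅ Z^3.

The boundary map ∂_1: C_1 → C_0 sends each edge [p,q] (with p < q) to q − p. For instance
  ∂AB = B − A.
The resulting 3×3 matrix has rank 2, and its Smith normal form has invariant factors (1,1).

Now H_k = ker ∂_k / im ∂_{k+1}, so:

  H_0: rank C_0 − rank ∂_1 = 3 − 2 = 1, and the invariant factors of ∂_1 are all 1, so H_0 ≅ Z.
  H_1: rank ker ∂_1 − rank ∂_2 = (3 − 2) − 0 = 1, and there is no ∂_2, so H_1 ≅ Z.

(K is a triangulation of the circle S^1.)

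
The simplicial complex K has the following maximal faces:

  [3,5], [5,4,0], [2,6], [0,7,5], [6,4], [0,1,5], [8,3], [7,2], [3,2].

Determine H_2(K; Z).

Order the vertices as 0 < 1 < 2 < 3 < 4 < 5 < 6 < 7 < 8. Listing each simplex with vertices in this order, K has dimension 2 with simplices:

  0-simplices (9): [0], [1], [2], [3], [4], [5], [6], [7], [8]
  1-simplices (13): [0,1], [0,4], [0,5], [0,7], [1,5], [2,3], [2,6], [2,7], [3,5], [3,8], [4,5], [4,6], [5,7]
  2-simplices (3): [0,1,5], [0,4,5], [0,5,7]

so the chain groups are C_0 ≅ Z^9, C_1 ≅ Z^13, C_2 ≅ Z^3.

∂_1: C_1 → C_0 is given by ∂[p,q] = [q] − [p].
This gives a 9×13 integer matrix of rank 8; reducing to Smith normal form yields diagonal entries (1,1,1,1,1,1,1,1).

The boundary map ∂_2: C_2 → C_1 maps a triangle to the signed sum of its edges. For instance
  ∂[0,1,5] = [1,5] − [0,5] + [0,1],
  ∂[0,4,5] = [4,5] − [0,5] + [0,4].
As a 13×3 matrix over Z this has rank 3, with invariant factors (1,1,1).

Reading off H_k = ker ∂_k / im ∂_{k+1}:

  H_2: rank ker ∂_2 − rank ∂_3 = (3 − 3) − 0 = 0, and there is no ∂_3, so H_2 = 0.

H_2 ≅ 0.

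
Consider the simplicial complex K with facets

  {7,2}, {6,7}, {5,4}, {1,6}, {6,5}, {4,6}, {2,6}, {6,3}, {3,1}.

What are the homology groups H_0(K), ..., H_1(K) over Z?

H_0 ≅ Z,  H_1 ≅ Z^3.

Order the vertices as 1 < 2 < 3 < 4 < 5 < 6 < 7. Listing each simplex with vertices in this order, K has dimension 1 with simplices:

  0-simplices (7): [1], [2], [3], [4], [5], [6], [7]
  1-simplices (9): [1,3], [1,6], [2,6], [2,7], [3,6], [4,5], [4,6], [5,6], [6,7]

Hence C_0 ≅ Z^7, C_1 ≅ Z^9.

∂_1: C_1 → C_0 is given by ∂[p,q] = [q] − [p].
The resulting 7×9 matrix has rank 6, and its Smith normal form has invariant factors (1,1,1,1,1,1).

Reading off H_k = ker ∂_k / im ∂_{k+1}:

  H_0: rank C_0 − rank ∂_1 = 7 − 6 = 1, and the invariant factors of ∂_1 are all 1, so H_0 = Z.
  H_1: rank ker ∂_1 − rank ∂_2 = (9 − 6) − 0 = 3, and there is no ∂_2, so H_1 = Z^3.

(K is a triangulation of a wedge of 3 circles.)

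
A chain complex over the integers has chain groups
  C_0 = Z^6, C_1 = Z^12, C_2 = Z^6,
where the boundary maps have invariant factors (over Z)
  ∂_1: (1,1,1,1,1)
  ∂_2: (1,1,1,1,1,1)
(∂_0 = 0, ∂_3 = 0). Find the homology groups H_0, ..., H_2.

H_0 ≅ Z,  H_1 ≅ Z,  H_2 = 0.

H_0: b_0 = 6 − 0 − 5 = 1; torsion from ∂_1 factors > 1: none. So H_0 ≅ Z.
H_1: b_1 = 12 − 5 − 6 = 1; torsion from ∂_2 factors > 1: none. So H_1 ≅ Z.
H_2: b_2 = 6 − 6 − 0 = 0; torsion from ∂_3 factors > 1: none. So H_2 ≅ 0.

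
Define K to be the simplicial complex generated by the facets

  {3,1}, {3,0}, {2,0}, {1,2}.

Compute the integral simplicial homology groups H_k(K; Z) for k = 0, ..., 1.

Fix the vertex order 0 < 1 < 2 < 3 and write every simplex with vertices in increasing order. Then dim K = 1 and the simplices of K are:

  0-simplices (4): [0], [1], [2], [3]
  1-simplices (4): [0,2], [0,3], [1,2], [1,3]

giving chain groups C_0 ≅ Z^4, C_1 ≅ Z^4.

∂_1: C_1 → C_0 is given by ∂[p,q] = [q] − [p]. For instance
  ∂[0,2] = [2] − [0].
The resulting 4×4 matrix has rank 3, and its Smith normal form has invariant factors (1,1,1).

Now H_k = ker ∂_k / im ∂_{k+1}, so:

  H_0: rank C_0 − rank ∂_1 = 4 − 3 = 1, and the invariant factors of ∂_1 are all 1, so H_0 = Z.
  H_1: rank ker ∂_1 − rank ∂_2 = (4 − 3) − 0 = 1, and there is no ∂_2, so H_1 = Z.

H_0 ≅ Z,  H_1 ≅ Z.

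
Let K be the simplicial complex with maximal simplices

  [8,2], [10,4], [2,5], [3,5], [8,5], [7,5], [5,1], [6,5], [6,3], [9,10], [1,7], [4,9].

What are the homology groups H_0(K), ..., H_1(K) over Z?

We work with the vertex ordering 1 < 2 < 3 < 4 < 5 < 6 < 7 < 8 < 9 < 10. The simplices of K, each written with vertices in increasing order, are:

  0-simplices (10): [1], [2], [3], [4], [5], [6], [7], [8], [9], [10]
  1-simplices (12): [1,5], [1,7], [2,5], [2,8], [3,5], [3,6], [4,9], [4,10], [5,6], [5,7], [5,8], [9,10]

Hence C_0 ≅ Z^10, C_1 ≅ Z^12.

∂_1: C_1 → C_0 sends each edge [p,q] (with p < q) to q − p. For instance
  ∂[4,10] = [10] − [4].
This gives a 10×12 integer matrix of rank 8; reducing to Smith normal form yields diagonal entries (1,1,1,1,1,1,1,1).

Computing H_k = (kernel of ∂_k) / (image of ∂_{k+1}):

  H_0: rank C_0 − rank ∂_1 = 10 − 8 = 2, and the invariant factors of ∂_1 are all 1, so H_0 = Z^2.
  H_1: rank ker ∂_1 − rank ∂_2 = (12 − 8) − 0 = 4, and there is no ∂_2, so H_1 = Z^4.

(K is a triangulation of the disjoint union of the circle S^1 and a wedge of 3 circles.)

H_0 = Z^2,  H_1 = Z^4.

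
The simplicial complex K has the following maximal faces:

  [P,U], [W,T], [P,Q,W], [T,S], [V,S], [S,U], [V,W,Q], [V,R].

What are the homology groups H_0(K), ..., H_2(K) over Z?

H_0 = Z,  H_1 = Z^2,  H_2 = 0.

Order the vertices as P < Q < R < S < T < U < V < W. Listing each simplex with vertices in this order, K has dimension 2 with simplices:

  0-simplices (8): P, Q, R, S, T, U, V, W
  1-simplices (11): PQ, PU, PW, QV, QW, RV, ST, SU, SV, TW, VW
  2-simplices (2): PQW, QVW

giving chain groups C_0 ≅ Z^8, C_1 ≅ Z^11, C_2 ≅ Z^2.

Boundary ∂_1: C_1 → C_0 is given by ∂[p,q] = [q] − [p].
The 8×11 boundary matrix has rank 7 and Smith normal form diag(1,1,1,1,1,1,1).

The boundary map ∂_2: C_2 → C_1 sends each 2-simplex [p,q,r] to [q,r] − [p,r] + [p,q]. For instance
  ∂PQW = QW − PW + PQ,
  ∂QVW = VW − QW + QV.
The resulting 11×2 matrix has rank 2, and its Smith normal form has invariant factors (1,1).

Computing H_k = (kernel of ∂_k) / (image of ∂_{k+1}):

  H_0: rank C_0 − rank ∂_1 = 8 − 7 = 1, and the invariant factors of ∂_1 are all 1, so H_0 = Z.
  H_1: rank ker ∂_1 − rank ∂_2 = (11 − 7) − 2 = 2, and the invariant factors of ∂_2 are all 1, so H_1 = Z^2.
  H_2: rank ker ∂_2 − rank ∂_3 = (2 − 2) − 0 = 0, and there is no ∂_3, so H_2 = 0.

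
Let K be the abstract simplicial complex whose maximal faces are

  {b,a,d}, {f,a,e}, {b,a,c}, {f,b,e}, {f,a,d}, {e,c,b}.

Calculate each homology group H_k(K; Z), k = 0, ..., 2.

H_0 = Z,  H_1 = Z,  H_2 = 0.

Order the vertices as a < b < c < d < e < f. Listing each simplex with vertices in this order, K has dimension 2 with simplices:

  0-simplices (6): a, b, c, d, e, f
  1-simplices (12): ab, ac, ad, ae, af, bc, bd, be, bf, ce, df, ef
  2-simplices (6): abc, abd, adf, aef, bce, bef

so the chain groups are C_0 ≅ Z^6, C_1 ≅ Z^12, C_2 ≅ Z^6.

∂_1: C_1 → C_0 maps an edge to its endpoints' difference, ∂[p,q] = q − p. For instance
  ∂bc = c − b.
The resulting 6×12 matrix has rank 5, and its Smith normal form has invariant factors (1,1,1,1,1).

The boundary map ∂_2: C_2 → C_1 maps a triangle to the signed sum of its edges. For instance
  ∂aef = ef − af + ae,
  ∂adf = df − af + ad.
The 12×6 boundary matrix has rank 6 and Smith normal form diag(1,1,1,1,1,1).

Now H_k = ker ∂_k / im ∂_{k+1}, so:

  H_0: rank C_0 − rank ∂_1 = 6 − 5 = 1, and the invariant factors of ∂_1 are all 1, so H_0 ≅ Z.
  H_1: rank ker ∂_1 − rank ∂_2 = (12 − 5) − 6 = 1, and the invariant factors of ∂_2 are all 1, so H_1 ≅ Z.
  H_2: rank ker ∂_2 − rank ∂_3 = (6 − 6) − 0 = 0, and there is no ∂_3, so H_2 ≅ 0.

(K is a triangulation of the cylinder S^1 x I.)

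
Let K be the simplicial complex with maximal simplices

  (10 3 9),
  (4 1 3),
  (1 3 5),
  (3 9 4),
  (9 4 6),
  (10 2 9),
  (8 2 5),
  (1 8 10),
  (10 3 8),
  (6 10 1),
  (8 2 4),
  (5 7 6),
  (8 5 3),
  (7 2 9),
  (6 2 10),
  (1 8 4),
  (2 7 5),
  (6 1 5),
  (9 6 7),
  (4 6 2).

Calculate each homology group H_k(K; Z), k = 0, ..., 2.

Order the vertices as 1 < 2 < 3 < 4 < 5 < 6 < 7 < 8 < 9 < 10. Listing each simplex with vertices in this order, K has dimension 2 with simplices:

  0-simplices (10): [1], [2], [3], [4], [5], [6], [7], [8], [9], [10]
  1-simplices (30): (30 of them)
  2-simplices (20): (20 of them)

so the chain groups are C_0 ≅ Z^10, C_1 ≅ Z^30, C_2 ≅ Z^20.

The boundary map ∂_1: C_1 → C_0 is given by ∂[p,q] = [q] − [p].
This gives a 10×30 integer matrix of rank 9; reducing to Smith normal form yields diagonal entries (1,1,1,1,1,1,1,1,1).

∂_2: C_2 → C_1 maps a triangle to the signed sum of its edges. For instance
  ∂[2,4,8] = [4,8] − [2,8] + [2,4],
  ∂[2,6,10] = [6,10] − [2,10] + [2,6].
As a 30×20 matrix over Z this has rank 20, with invariant factors (1,1,1,1,1,1,1,1,1,1,1,1,1,1,1,1,1,1,1,2).

Reading off H_k = ker ∂_k / im ∂_{k+1}:

  H_0: rank C_0 − rank ∂_1 = 10 − 9 = 1, and the invariant factors of ∂_1 are all 1, so H_0 ≅ Z.
  H_1: rank ker ∂_1 − rank ∂_2 = (30 − 9) − 20 = 1, and ∂_2 has invariant factor 2 > 1, so H_1 ≅ Z ⊕ Z/2Z.
  H_2: rank ker ∂_2 − rank ∂_3 = (20 − 20) − 0 = 0, and there is no ∂_3, so H_2 ≅ 0.

H_0 = Z,  H_1 = Z ⊕ Z/2Z,  H_2 = 0.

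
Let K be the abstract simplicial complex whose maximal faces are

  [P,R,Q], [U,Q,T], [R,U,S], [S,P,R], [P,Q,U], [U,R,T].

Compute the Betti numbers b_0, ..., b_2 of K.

b_0 = 1, b_1 = 1, b_2 = 0.

Fix the vertex order P < Q < R < S < T < U and write every simplex with vertices in increasing order. Then dim K = 2 and the simplices of K are:

  0-simplices (6): P, Q, R, S, T, U
  1-simplices (12): PQ, PR, PS, PU, QR, QT, QU, RS, RT, RU, SU, TU
  2-simplices (6): PQR, PQU, PRS, QTU, RSU, RTU

so the chain groups are C_0 ≅ Z^6, C_1 ≅ Z^12, C_2 ≅ Z^6.

The boundary map ∂_1: C_1 → C_0 maps an edge to its endpoints' difference, ∂[p,q] = q − p. For instance
  ∂PQ = Q − P.
As a 6×12 matrix over Z this has rank 5, with invariant factors (1,1,1,1,1).

The boundary map ∂_2: C_2 → C_1 sends each 2-simplex [p,q,r] to [q,r] − [p,r] + [p,q]. For instance
  ∂PRS = RS − PS + PR,
  ∂RTU = TU − RU + RT.
As a 12×6 matrix over Z this has rank 6, with invariant factors (1,1,1,1,1,1).

From H_k ≅ ker(∂_k) / im(∂_{k+1}) we obtain:

  H_0: rank C_0 − rank ∂_1 = 6 − 5 = 1, and the invariant factors of ∂_1 are all 1, so H_0 ≅ Z.
  H_1: rank ker ∂_1 − rank ∂_2 = (12 − 5) − 6 = 1, and the invariant factors of ∂_2 are all 1, so H_1 ≅ Z.
  H_2: rank ker ∂_2 − rank ∂_3 = (6 − 6) − 0 = 0, and there is no ∂_3, so H_2 ≅ 0.

Hence the Betti numbers are b_0 = 1, b_1 = 1, b_2 = 0.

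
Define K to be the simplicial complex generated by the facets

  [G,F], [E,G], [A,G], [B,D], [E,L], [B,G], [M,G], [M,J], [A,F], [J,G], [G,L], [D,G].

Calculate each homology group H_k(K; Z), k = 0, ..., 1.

H_0 ≅ Z,  H_1 ≅ Z^4.

K has 9 vertices, 12 edges.
rank ∂_0 = 0, rank ∂_1 = 8 ⇒ b_0 = 9 − 0 − 8 = 1; all invariant factors of ∂_1 are 1 so no torsion. So H_0 ≅ Z.
rank ∂_1 = 8, rank ∂_2 = 0 ⇒ b_1 = 12 − 8 − 0 = 4. So H_1 ≅ Z^4.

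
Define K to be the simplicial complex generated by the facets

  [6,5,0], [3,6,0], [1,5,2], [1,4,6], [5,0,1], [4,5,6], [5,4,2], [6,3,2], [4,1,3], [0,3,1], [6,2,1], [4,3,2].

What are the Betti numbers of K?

Fix the vertex order 0 < 1 < 2 < 3 < 4 < 5 < 6 and write every simplex with vertices in increasing order. Then dim K = 2 and the simplices of K are:

  0-simplices (7): [0], [1], [2], [3], [4], [5], [6]
  1-simplices (18): [0,1], [0,3], [0,5], [0,6], [1,2], [1,3], [1,4], [1,5], [1,6], [2,3], [2,4], [2,5], [2,6], [3,4], [3,6], [4,5], [4,6], [5,6]
  2-simplices (12): [0,1,3], [0,1,5], [0,3,6], [0,5,6], [1,2,5], [1,2,6], [1,3,4], [1,4,6], [2,3,4], [2,3,6], [2,4,5], [4,5,6]

giving chain groups C_0 ≅ Z^7, C_1 ≅ Z^18, C_2 ≅ Z^12.

The boundary map ∂_1: C_1 → C_0 is given by ∂[p,q] = [q] − [p]. For instance
  ∂[4,6] = [6] − [4].
This gives a 7×18 integer matrix of rank 6; reducing to Smith normal form yields diagonal entries (1,1,1,1,1,1).

Boundary ∂_2: C_2 → C_1 maps a triangle to the signed sum of its edges. For instance
  ∂[1,2,5] = [2,5] − [1,5] + [1,2],
  ∂[0,1,3] = [1,3] − [0,3] + [0,1].
As a 18×12 matrix over Z this has rank 12, with invariant factors (1,1,1,1,1,1,1,1,1,1,1,2).

Now H_k = ker ∂_k / im ∂_{k+1}, so:

  H_0: rank C_0 − rank ∂_1 = 7 − 6 = 1, and the invariant factors of ∂_1 are all 1, so H_0 ≅ Z.
  H_1: rank ker ∂_1 − rank ∂_2 = (18 − 6) − 12 = 0, and ∂_2 has invariant factor 2 > 1, so H_1 ≅ Z/2.
  H_2: rank ker ∂_2 − rank ∂_3 = (12 − 12) − 0 = 0, and there is no ∂_3, so H_2 ≅ 0.

Hence the Betti numbers are b_0 = 1, b_1 = 0, b_2 = 0.

b_0 = 1, b_1 = 0, b_2 = 0.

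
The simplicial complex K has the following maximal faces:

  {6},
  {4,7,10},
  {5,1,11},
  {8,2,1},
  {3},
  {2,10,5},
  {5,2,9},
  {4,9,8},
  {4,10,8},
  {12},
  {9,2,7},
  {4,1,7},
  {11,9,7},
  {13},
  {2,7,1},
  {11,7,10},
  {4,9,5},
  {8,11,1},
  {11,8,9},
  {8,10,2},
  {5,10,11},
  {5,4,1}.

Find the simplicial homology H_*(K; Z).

H_0 ≅ Z^5,  H_1 ≅ Z^2,  H_2 ≅ Z.

We work with the vertex ordering 1 < 2 < 3 < 4 < 5 < 6 < 7 < 8 < 9 < 10 < 11 < 12 < 13. The simplices of K, each written with vertices in increasing order, are:

  0-simplices (13): [1], [2], [3], [4], [5], [6], [7], [8], [9], [10], [11], [12], [13]
  1-simplices (27): (27 of them)
  2-simplices (18): (18 of them)

Hence C_0 ≅ Z^13, C_1 ≅ Z^27, C_2 ≅ Z^18.

∂_1: C_1 → C_0 is given by ∂[p,q] = [q] − [p]. For instance
  ∂[9,11] = [11] − [9].
The resulting 13×27 matrix has rank 8, and its Smith normal form has invariant factors (1,1,1,1,1,1,1,1).

∂_2: C_2 → C_1 sends each 2-simplex [p,q,r] to [q,r] − [p,r] + [p,q]. For instance
  ∂[1,2,8] = [2,8] − [1,8] + [1,2],
  ∂[8,9,11] = [9,11] − [8,11] + [8,9].
As a 27×18 matrix over Z this has rank 17, with invariant factors (1,1,1,1,1,1,1,1,1,1,1,1,1,1,1,1,1).

Now H_k = ker ∂_k / im ∂_{k+1}, so:

  H_0: rank C_0 − rank ∂_1 = 13 − 8 = 5, and the invariant factors of ∂_1 are all 1, so H_0 = Z^5.
  H_1: rank ker ∂_1 − rank ∂_2 = (27 − 8) − 17 = 2, and the invariant factors of ∂_2 are all 1, so H_1 = Z^2.
  H_2: rank ker ∂_2 − rank ∂_3 = (18 − 17) − 0 = 1, and there is no ∂_3, so H_2 = Z.

As a check, the Euler characteristic is 13 − 27 + 18 = 4, which agrees with 5 − 2 + 1 = 4.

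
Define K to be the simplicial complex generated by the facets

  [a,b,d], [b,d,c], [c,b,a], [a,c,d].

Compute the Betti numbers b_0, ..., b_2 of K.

Order the vertices as a < b < c < d. Listing each simplex with vertices in this order, K has dimension 2 with simplices:

  0-simplices (4): a, b, c, d
  1-simplices (6): ab, ac, ad, bc, bd, cd
  2-simplices (4): abc, abd, acd, bcd

giving chain groups C_0 ≅ Z^4, C_1 ≅ Z^6, C_2 ≅ Z^4.

∂_1: C_1 → C_0 is given by ∂[p,q] = [q] − [p].
The 4×6 boundary matrix has rank 3 and Smith normal form diag(1,1,1).

The boundary map ∂_2: C_2 → C_1 maps a triangle to the signed sum of its edges. For instance
  ∂acd = cd − ad + ac,
  ∂bcd = cd − bd + bc.
As a 6×4 matrix over Z this has rank 3, with invariant factors (1,1,1).

From H_k ≅ ker(∂_k) / im(∂_{k+1}) we obtain:

  H_0: rank C_0 − rank ∂_1 = 4 − 3 = 1, and the invariant factors of ∂_1 are all 1, so H_0 ≅ Z.
  H_1: rank ker ∂_1 − rank ∂_2 = (6 − 3) − 3 = 0, and the invariant factors of ∂_2 are all 1, so H_1 ≅ 0.
  H_2: rank ker ∂_2 − rank ∂_3 = (4 − 3) − 0 = 1, and there is no ∂_3, so H_2 ≅ Z.

As a check, the Euler characteristic is 4 − 6 + 4 = 2, which agrees with 1 − 0 + 1 = 2.

Hence the Betti numbers are b_0 = 1, b_1 = 0, b_2 = 1.

b_0 = 1, b_1 = 0, b_2 = 1.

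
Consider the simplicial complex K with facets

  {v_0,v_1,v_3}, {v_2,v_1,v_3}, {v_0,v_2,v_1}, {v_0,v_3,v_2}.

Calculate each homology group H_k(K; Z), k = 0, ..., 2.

H_0 = Z,  H_1 = 0,  H_2 = Z.

Fix the vertex order v_0 < v_1 < v_2 < v_3 and write every simplex with vertices in increasing order. Then dim K = 2 and the simplices of K are:

  0-simplices (4): [v_0], [v_1], [v_2], [v_3]
  1-simplices (6): [v_0,v_1], [v_0,v_2], [v_0,v_3], [v_1,v_2], [v_1,v_3], [v_2,v_3]
  2-simplices (4): [v_0,v_1,v_2], [v_0,v_1,v_3], [v_0,v_2,v_3], [v_1,v_2,v_3]

Hence C_0 ≅ Z^4, C_1 ≅ Z^6, C_2 ≅ Z^4.

Boundary ∂_1: C_1 → C_0 sends each edge [p,q] (with p < q) to q − p. For instance
  ∂[v_1,v_2] = [v_2] − [v_1].
The 4×6 boundary matrix has rank 3 and Smith normal form diag(1,1,1).

Boundary ∂_2: C_2 → C_1 maps a triangle to the signed sum of its edges. For instance
  ∂[v_0,v_1,v_3] = [v_1,v_3] − [v_0,v_3] + [v_0,v_1],
  ∂[v_0,v_1,v_2] = [v_1,v_2] − [v_0,v_2] + [v_0,v_1].
The 6×4 boundary matrix has rank 3 and Smith normal form diag(1,1,1).

Now H_k = ker ∂_k / im ∂_{k+1}, so:

  H_0: rank C_0 − rank ∂_1 = 4 − 3 = 1, and the invariant factors of ∂_1 are all 1, so H_0 = Z.
  H_1: rank ker ∂_1 − rank ∂_2 = (6 − 3) − 3 = 0, and the invariant factors of ∂_2 are all 1, so H_1 = 0.
  H_2: rank ker ∂_2 − rank ∂_3 = (4 − 3) − 0 = 1, and there is no ∂_3, so H_2 = Z.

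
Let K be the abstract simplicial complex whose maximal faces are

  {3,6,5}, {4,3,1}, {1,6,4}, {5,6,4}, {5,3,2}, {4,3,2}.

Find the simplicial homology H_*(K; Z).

We work with the vertex ordering 1 < 2 < 3 < 4 < 5 < 6. The simplices of K, each written with vertices in increasing order, are:

  0-simplices (6): [1], [2], [3], [4], [5], [6]
  1-simplices (12): [1,3], [1,4], [1,6], [2,3], [2,4], [2,5], [3,4], [3,5], [3,6], [4,5], [4,6], [5,6]
  2-simplices (6): [1,3,4], [1,4,6], [2,3,4], [2,3,5], [3,5,6], [4,5,6]

Hence C_0 ≅ Z^6, C_1 ≅ Z^12, C_2 ≅ Z^6.

∂_1: C_1 → C_0 maps an edge to its endpoints' difference, ∂[p,q] = q − p.
The 6×12 boundary matrix has rank 5 and Smith normal form diag(1,1,1,1,1).

∂_2: C_2 → C_1 acts by ∂[p,q,r] = [q,r] − [p,r] + [p,q]. For instance
  ∂[2,3,5] = [3,5] − [2,5] + [2,3],
  ∂[1,4,6] = [4,6] − [1,6] + [1,4].
The 12×6 boundary matrix has rank 6 and Smith normal form diag(1,1,1,1,1,1).

From H_k ≅ ker(∂_k) / im(∂_{k+1}) we obtain:

  H_0: rank C_0 − rank ∂_1 = 6 − 5 = 1, and the invariant factors of ∂_1 are all 1, so H_0 ≅ Z.
  H_1: rank ker ∂_1 − rank ∂_2 = (12 − 5) − 6 = 1, and the invariant factors of ∂_2 are all 1, so H_1 ≅ Z.
  H_2: rank ker ∂_2 − rank ∂_3 = (6 − 6) − 0 = 0, and there is no ∂_3, so H_2 ≅ 0.

(K is a triangulation of the cylinder S^1 x I.)

H_0 ≅ Z,  H_1 ≅ Z,  H_2 = 0.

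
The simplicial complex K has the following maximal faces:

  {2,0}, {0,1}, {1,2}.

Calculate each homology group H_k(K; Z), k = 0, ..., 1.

H_0 ≅ Z,  H_1 ≅ Z.

Take the total order 0 < 1 < 2 on the vertex set. Then K (dimension 1) consists of the simplices:

  0-simplices (3): [0], [1], [2]
  1-simplices (3): [0,1], [0,2], [1,2]

giving chain groups C_0 ≅ Z^3, C_1 ≅ Z^3.

The boundary map ∂_1: C_1 → C_0 maps an edge to its endpoints' difference, ∂[p,q] = q − p. For instance
  ∂[0,1] = [1] − [0].
The 3×3 boundary matrix has rank 2 and Smith normal form diag(1,1).

From H_k ≅ ker(∂_k) / im(∂_{k+1}) we obtain:

  H_0: rank C_0 − rank ∂_1 = 3 − 2 = 1, and the invariant factors of ∂_1 are all 1, so H_0 = Z.
  H_1: rank ker ∂_1 − rank ∂_2 = (3 − 2) − 0 = 1, and there is no ∂_2, so H_1 = Z.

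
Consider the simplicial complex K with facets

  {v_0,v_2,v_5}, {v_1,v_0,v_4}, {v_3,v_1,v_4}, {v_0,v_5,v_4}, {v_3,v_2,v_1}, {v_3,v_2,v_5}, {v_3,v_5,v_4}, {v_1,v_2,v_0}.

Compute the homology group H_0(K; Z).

H_0 ≅ Z.

Order the vertices as v_0 < v_1 < v_2 < v_3 < v_4 < v_5. Listing each simplex with vertices in this order, K has dimension 2 with simplices:

  0-simplices (6): [v_0], [v_1], [v_2], [v_3], [v_4], [v_5]
  1-simplices (12): [v_0,v_1], [v_0,v_2], [v_0,v_4], [v_0,v_5], [v_1,v_2], [v_1,v_3], [v_1,v_4], [v_2,v_3], [v_2,v_5], [v_3,v_4], [v_3,v_5], [v_4,v_5]
  2-simplices (8): [v_0,v_1,v_2], [v_0,v_1,v_4], [v_0,v_2,v_5], [v_0,v_4,v_5], [v_1,v_2,v_3], [v_1,v_3,v_4], [v_2,v_3,v_5], [v_3,v_4,v_5]

so the chain groups are C_0 ≅ Z^6, C_1 ≅ Z^12, C_2 ≅ Z^8.

∂_1: C_1 → C_0 sends each edge [p,q] (with p < q) to q − p. For instance
  ∂[v_2,v_3] = [v_3] − [v_2].
The 6×12 boundary matrix has rank 5 and Smith normal form diag(1,1,1,1,1).

The boundary map ∂_2: C_2 → C_1 sends each 2-simplex [p,q,r] to [q,r] − [p,r] + [p,q]. For instance
  ∂[v_2,v_3,v_5] = [v_3,v_5] − [v_2,v_5] + [v_2,v_3],
  ∂[v_0,v_1,v_4] = [v_1,v_4] − [v_0,v_4] + [v_0,v_1].
The resulting 12×8 matrix has rank 7, and its Smith normal form has invariant factors (1,1,1,1,1,1,1).

Reading off H_k = ker ∂_k / im ∂_{k+1}:

  H_0: rank C_0 − rank ∂_1 = 6 − 5 = 1, and the invariant factors of ∂_1 are all 1, so H_0 ≅ Z.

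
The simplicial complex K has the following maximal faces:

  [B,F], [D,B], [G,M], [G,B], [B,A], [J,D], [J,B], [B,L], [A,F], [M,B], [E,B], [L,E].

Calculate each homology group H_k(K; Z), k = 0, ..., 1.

We work with the vertex ordering A < B < D < E < F < G < J < L < M. The simplices of K, each written with vertices in increasing order, are:

  0-simplices (9): A, B, D, E, F, G, J, L, M
  1-simplices (12): AB, AF, BD, BE, BF, BG, BJ, BL, BM, DJ, EL, GM

Hence C_0 ≅ Z^9, C_1 ≅ Z^12.

Boundary ∂_1: C_1 → C_0 is given by ∂[p,q] = [q] − [p].
As a 9×12 matrix over Z this has rank 8, with invariant factors (1,1,1,1,1,1,1,1).

Now H_k = ker ∂_k / im ∂_{k+1}, so:

  H_0: rank C_0 − rank ∂_1 = 9 − 8 = 1, and the invariant factors of ∂_1 are all 1, so H_0 = Z.
  H_1: rank ker ∂_1 − rank ∂_2 = (12 − 8) − 0 = 4, and there is no ∂_2, so H_1 = Z^4.

H_0 ≅ Z,  H_1 ≅ Z^4.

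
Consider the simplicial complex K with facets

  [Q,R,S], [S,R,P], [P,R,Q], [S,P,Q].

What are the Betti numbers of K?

Fix the vertex order P < Q < R < S and write every simplex with vertices in increasing order. Then dim K = 2 and the simplices of K are:

  0-simplices (4): P, Q, R, S
  1-simplices (6): PQ, PR, PS, QR, QS, RS
  2-simplices (4): PQR, PQS, PRS, QRS

so the chain groups are C_0 ≅ Z^4, C_1 ≅ Z^6, C_2 ≅ Z^4.

Boundary ∂_1: C_1 → C_0 sends each edge [p,q] (with p < q) to q − p. For instance
  ∂RS = S − R.
The resulting 4×6 matrix has rank 3, and its Smith normal form has invariant factors (1,1,1).

Boundary ∂_2: C_2 → C_1 sends each 2-simplex [p,q,r] to [q,r] − [p,r] + [p,q]. For instance
  ∂QRS = RS − QS + QR,
  ∂PQR = QR − PR + PQ.
As a 6×4 matrix over Z this has rank 3, with invariant factors (1,1,1).

Computing H_k = (kernel of ∂_k) / (image of ∂_{k+1}):

  H_0: rank C_0 − rank ∂_1 = 4 − 3 = 1, and the invariant factors of ∂_1 are all 1, so H_0 = Z.
  H_1: rank ker ∂_1 − rank ∂_2 = (6 − 3) − 3 = 0, and the invariant factors of ∂_2 are all 1, so H_1 = 0.
  H_2: rank ker ∂_2 − rank ∂_3 = (4 − 3) − 0 = 1, and there is no ∂_3, so H_2 = Z.

As a check, the Euler characteristic is 4 − 6 + 4 = 2, which agrees with 1 − 0 + 1 = 2.

Hence the Betti numbers are b_0 = 1, b_1 = 0, b_2 = 1.

b_0 = 1, b_1 = 0, b_2 = 1.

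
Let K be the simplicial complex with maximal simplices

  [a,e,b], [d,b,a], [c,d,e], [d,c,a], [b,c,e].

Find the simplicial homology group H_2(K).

Take the total order a < b < c < d < e on the vertex set. Then K (dimension 2) consists of the simplices:

  0-simplices (5): a, b, c, d, e
  1-simplices (10): ab, ac, ad, ae, bc, bd, be, cd, ce, de
  2-simplices (5): abd, abe, acd, bce, cde

giving chain groups C_0 ≅ Z^5, C_1 ≅ Z^10, C_2 ≅ Z^5.

Boundary ∂_1: C_1 → C_0 is given by ∂[p,q] = [q] − [p].
The 5×10 boundary matrix has rank 4 and Smith normal form diag(1,1,1,1).

Boundary ∂_2: C_2 → C_1 sends each 2-simplex [p,q,r] to [q,r] − [p,r] + [p,q]. For instance
  ∂cde = de − ce + cd,
  ∂abe = be − ae + ab.
The resulting 10×5 matrix has rank 5, and its Smith normal form has invariant factors (1,1,1,1,1).

Reading off H_k = ker ∂_k / im ∂_{k+1}:

  H_2: rank ker ∂_2 − rank ∂_3 = (5 − 5) − 0 = 0, and there is no ∂_3, so H_2 = 0.

H_2 = 0.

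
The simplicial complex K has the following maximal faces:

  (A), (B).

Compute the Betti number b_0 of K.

Take the total order A < B on the vertex set. Then K (dimension 0) consists of the simplices:

  0-simplices (2): A, B

Hence C_0 ≅ Z^2.

Computing H_k = (kernel of ∂_k) / (image of ∂_{k+1}):

  H_0: rank C_0 − rank ∂_1 = 2 − 0 = 2, and there is no ∂_1, so H_0 = Z^2.

Hence the Betti numbers are b_0 = 2.

b_0 = 2.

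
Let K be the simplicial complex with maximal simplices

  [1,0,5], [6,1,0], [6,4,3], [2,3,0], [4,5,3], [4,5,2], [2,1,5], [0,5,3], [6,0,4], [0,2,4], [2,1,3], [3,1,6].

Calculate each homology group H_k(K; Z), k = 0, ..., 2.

H_0 = Z,  H_1 = Z/2,  H_2 = 0.

Take the total order 0 < 1 < 2 < 3 < 4 < 5 < 6 on the vertex set. Then K (dimension 2) consists of the simplices:

  0-simplices (7): [0], [1], [2], [3], [4], [5], [6]
  1-simplices (18): [0,1], [0,2], [0,3], [0,4], [0,5], [0,6], [1,2], [1,3], [1,5], [1,6], [2,3], [2,4], [2,5], [3,4], [3,5], [3,6], [4,5], [4,6]
  2-simplices (12): [0,1,5], [0,1,6], [0,2,3], [0,2,4], [0,3,5], [0,4,6], [1,2,3], [1,2,5], [1,3,6], [2,4,5], [3,4,5], [3,4,6]

Hence C_0 ≅ Z^7, C_1 ≅ Z^18, C_2 ≅ Z^12.

Boundary ∂_1: C_1 → C_0 is given by ∂[p,q] = [q] − [p]. For instance
  ∂[0,6] = [6] − [0].
As a 7×18 matrix over Z this has rank 6, with invariant factors (1,1,1,1,1,1).

Boundary ∂_2: C_2 → C_1 maps a triangle to the signed sum of its edges. For instance
  ∂[0,4,6] = [4,6] − [0,6] + [0,4],
  ∂[0,2,4] = [2,4] − [0,4] + [0,2].
The resulting 18×12 matrix has rank 12, and its Smith normal form has invariant factors (1,1,1,1,1,1,1,1,1,1,1,2).

Reading off H_k = ker ∂_k / im ∂_{k+1}:

  H_0: rank C_0 − rank ∂_1 = 7 − 6 = 1, and the invariant factors of ∂_1 are all 1, so H_0 = Z.
  H_1: rank ker ∂_1 − rank ∂_2 = (18 − 6) − 12 = 0, and ∂_2 has invariant factor 2 > 1, so H_1 = Z/2.
  H_2: rank ker ∂_2 − rank ∂_3 = (12 − 12) − 0 = 0, and there is no ∂_3, so H_2 = 0.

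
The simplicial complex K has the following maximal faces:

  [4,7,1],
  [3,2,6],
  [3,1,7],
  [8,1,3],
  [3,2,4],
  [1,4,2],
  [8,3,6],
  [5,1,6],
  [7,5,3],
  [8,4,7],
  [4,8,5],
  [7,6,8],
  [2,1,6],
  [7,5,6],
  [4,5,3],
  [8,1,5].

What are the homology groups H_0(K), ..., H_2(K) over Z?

Take the total order 1 < 2 < 3 < 4 < 5 < 6 < 7 < 8 on the vertex set. Then K (dimension 2) consists of the simplices:

  0-simplices (8): [1], [2], [3], [4], [5], [6], [7], [8]
  1-simplices (24): (24 of them)
  2-simplices (16): [1,2,4], [1,2,6], [1,3,7], [1,3,8], [1,4,7], [1,5,6], [1,5,8], [2,3,4], [2,3,6], [3,4,5], [3,5,7], [3,6,8], [4,5,8], [4,7,8], [5,6,7], [6,7,8]

so the chain groups are C_0 ≅ Z^8, C_1 ≅ Z^24, C_2 ≅ Z^16.

The boundary map ∂_1: C_1 → C_0 sends each edge [p,q] (with p < q) to q − p.
The resulting 8×24 matrix has rank 7, and its Smith normal form has invariant factors (1,1,1,1,1,1,1).

Boundary ∂_2: C_2 → C_1 maps a triangle to the signed sum of its edges. For instance
  ∂[2,3,6] = [3,6] − [2,6] + [2,3],
  ∂[1,5,8] = [5,8] − [1,8] + [1,5].
The 24×16 boundary matrix has rank 15 and Smith normal form diag(1,1,1,1,1,1,1,1,1,1,1,1,1,1,1).

Computing H_k = (kernel of ∂_k) / (image of ∂_{k+1}):

  H_0: rank C_0 − rank ∂_1 = 8 − 7 = 1, and the invariant factors of ∂_1 are all 1, so H_0 = Z.
  H_1: rank ker ∂_1 − rank ∂_2 = (24 − 7) − 15 = 2, and the invariant factors of ∂_2 are all 1, so H_1 = Z^2.
  H_2: rank ker ∂_2 − rank ∂_3 = (16 − 15) − 0 = 1, and there is no ∂_3, so H_2 = Z.

H_0 = Z,  H_1 = Z^2,  H_2 = Z.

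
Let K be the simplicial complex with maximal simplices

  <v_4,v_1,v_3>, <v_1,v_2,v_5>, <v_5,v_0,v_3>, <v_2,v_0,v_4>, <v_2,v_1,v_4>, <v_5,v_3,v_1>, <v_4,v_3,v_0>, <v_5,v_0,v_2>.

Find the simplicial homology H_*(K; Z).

Take the total order v_0 < v_1 < v_2 < v_3 < v_4 < v_5 on the vertex set. Then K (dimension 2) consists of the simplices:

  0-simplices (6): [v_0], [v_1], [v_2], [v_3], [v_4], [v_5]
  1-simplices (12): [v_0,v_2], [v_0,v_3], [v_0,v_4], [v_0,v_5], [v_1,v_2], [v_1,v_3], [v_1,v_4], [v_1,v_5], [v_2,v_4], [v_2,v_5], [v_3,v_4], [v_3,v_5]
  2-simplices (8): [v_0,v_2,v_4], [v_0,v_2,v_5], [v_0,v_3,v_4], [v_0,v_3,v_5], [v_1,v_2,v_4], [v_1,v_2,v_5], [v_1,v_3,v_4], [v_1,v_3,v_5]

giving chain groups C_0 ≅ Z^6, C_1 ≅ Z^12, C_2 ≅ Z^8.

Boundary ∂_1: C_1 → C_0 is given by ∂[p,q] = [q] − [p]. For instance
  ∂[v_1,v_2] = [v_2] − [v_1].
The resulting 6×12 matrix has rank 5, and its Smith normal form has invariant factors (1,1,1,1,1).

∂_2: C_2 → C_1 sends each 2-simplex [p,q,r] to [q,r] − [p,r] + [p,q]. For instance
  ∂[v_0,v_3,v_4] = [v_3,v_4] − [v_0,v_4] + [v_0,v_3],
  ∂[v_1,v_3,v_4] = [v_3,v_4] − [v_1,v_4] + [v_1,v_3].
As a 12×8 matrix over Z this has rank 7, with invariant factors (1,1,1,1,1,1,1).

Now H_k = ker ∂_k / im ∂_{k+1}, so:

  H_0: rank C_0 − rank ∂_1 = 6 − 5 = 1, and the invariant factors of ∂_1 are all 1, so H_0 ≅ Z.
  H_1: rank ker ∂_1 − rank ∂_2 = (12 − 5) − 7 = 0, and the invariant factors of ∂_2 are all 1, so H_1 ≅ 0.
  H_2: rank ker ∂_2 − rank ∂_3 = (8 − 7) − 0 = 1, and there is no ∂_3, so H_2 ≅ Z.

H_0 = Z,  H_1 = 0,  H_2 = Z.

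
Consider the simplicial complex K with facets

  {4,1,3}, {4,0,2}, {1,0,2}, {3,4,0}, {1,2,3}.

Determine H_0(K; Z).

H_0 = Z.

We work with the vertex ordering 0 < 1 < 2 < 3 < 4. The simplices of K, each written with vertices in increasing order, are:

  0-simplices (5): [0], [1], [2], [3], [4]
  1-simplices (10): [0,1], [0,2], [0,3], [0,4], [1,2], [1,3], [1,4], [2,3], [2,4], [3,4]
  2-simplices (5): [0,1,2], [0,2,4], [0,3,4], [1,2,3], [1,3,4]

so the chain groups are C_0 ≅ Z^5, C_1 ≅ Z^10, C_2 ≅ Z^5.

Boundary ∂_1: C_1 → C_0 maps an edge to its endpoints' difference, ∂[p,q] = q − p.
This gives a 5×10 integer matrix of rank 4; reducing to Smith normal form yields diagonal entries (1,1,1,1).

The boundary map ∂_2: C_2 → C_1 acts by ∂[p,q,r] = [q,r] − [p,r] + [p,q]. For instance
  ∂[0,3,4] = [3,4] − [0,4] + [0,3],
  ∂[1,2,3] = [2,3] − [1,3] + [1,2].
This gives a 10×5 integer matrix of rank 5; reducing to Smith normal form yields diagonal entries (1,1,1,1,1).

Computing H_k = (kernel of ∂_k) / (image of ∂_{k+1}):

  H_0: rank C_0 − rank ∂_1 = 5 − 4 = 1, and the invariant factors of ∂_1 are all 1, so H_0 = Z.

(K is a triangulation of the Möbius band.)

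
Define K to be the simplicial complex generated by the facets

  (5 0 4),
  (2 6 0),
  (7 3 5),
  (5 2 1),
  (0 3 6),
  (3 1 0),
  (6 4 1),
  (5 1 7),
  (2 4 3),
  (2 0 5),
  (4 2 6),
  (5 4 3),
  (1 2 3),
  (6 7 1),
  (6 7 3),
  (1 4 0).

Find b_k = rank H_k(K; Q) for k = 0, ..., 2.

Fix the vertex order 0 < 1 < 2 < 3 < 4 < 5 < 6 < 7 and write every simplex with vertices in increasing order. Then dim K = 2 and the simplices of K are:

  0-simplices (8): [0], [1], [2], [3], [4], [5], [6], [7]
  1-simplices (24): (24 of them)
  2-simplices (16): [0,1,3], [0,1,4], [0,2,5], [0,2,6], [0,3,6], [0,4,5], [1,2,3], [1,2,5], [1,4,6], [1,5,7], [1,6,7], [2,3,4], [2,4,6], [3,4,5], [3,5,7], [3,6,7]

giving chain groups C_0 ≅ Z^8, C_1 ≅ Z^24, C_2 ≅ Z^16.

The boundary map ∂_1: C_1 → C_0 maps an edge to its endpoints' difference, ∂[p,q] = q − p. For instance
  ∂[4,6] = [6] − [4].
This gives a 8×24 integer matrix of rank 7; reducing to Smith normal form yields diagonal entries (1,1,1,1,1,1,1).

The boundary map ∂_2: C_2 → C_1 acts by ∂[p,q,r] = [q,r] − [p,r] + [p,q]. For instance
  ∂[0,2,5] = [2,5] − [0,5] + [0,2],
  ∂[1,2,3] = [2,3] − [1,3] + [1,2].
As a 24×16 matrix over Z this has rank 15, with invariant factors (1,1,1,1,1,1,1,1,1,1,1,1,1,1,1).

Computing H_k = (kernel of ∂_k) / (image of ∂_{k+1}):

  H_0: rank C_0 − rank ∂_1 = 8 − 7 = 1, and the invariant factors of ∂_1 are all 1, so H_0 = Z.
  H_1: rank ker ∂_1 − rank ∂_2 = (24 − 7) − 15 = 2, and the invariant factors of ∂_2 are all 1, so H_1 = Z^2.
  H_2: rank ker ∂_2 − rank ∂_3 = (16 − 15) − 0 = 1, and there is no ∂_3, so H_2 = Z.

As a check, the Euler characteristic is 8 − 24 + 16 = 0, which agrees with 1 − 2 + 1 = 0.

Hence the Betti numbers are b_0 = 1, b_1 = 2, b_2 = 1.

b_0 = 1, b_1 = 2, b_2 = 1.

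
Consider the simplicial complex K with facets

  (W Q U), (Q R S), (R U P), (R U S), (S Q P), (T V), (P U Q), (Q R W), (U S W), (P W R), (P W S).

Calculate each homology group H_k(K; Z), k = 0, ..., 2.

Order the vertices as P < Q < R < S < T < U < V < W. Listing each simplex with vertices in this order, K has dimension 2 with simplices:

  0-simplices (8): P, Q, R, S, T, U, V, W
  1-simplices (16): PQ, PR, PS, PU, PW, QR, QS, QU, QW, RS, RU, RW, SU, SW, TV, UW
  2-simplices (10): PQS, PQU, PRU, PRW, PSW, QRS, QRW, QUW, RSU, SUW

so the chain groups are C_0 ≅ Z^8, C_1 ≅ Z^16, C_2 ≅ Z^10.

Boundary ∂_1: C_1 → C_0 sends each edge [p,q] (with p < q) to q − p. For instance
  ∂QW = W − Q.
The 8×16 boundary matrix has rank 6 and Smith normal form diag(1,1,1,1,1,1).

Boundary ∂_2: C_2 → C_1 acts by ∂[p,q,r] = [q,r] − [p,r] + [p,q]. For instance
  ∂SUW = UW − SW + SU,
  ∂PRU = RU − PU + PR.
The 16×10 boundary matrix has rank 10 and Smith normal form diag(1,1,1,1,1,1,1,1,1,2).

Computing H_k = (kernel of ∂_k) / (image of ∂_{k+1}):

  H_0: rank C_0 − rank ∂_1 = 8 − 6 = 2, and the invariant factors of ∂_1 are all 1, so H_0 ≅ Z^2.
  H_1: rank ker ∂_1 − rank ∂_2 = (16 − 6) − 10 = 0, and ∂_2 has invariant factor 2 > 1, so H_1 ≅ Z/2.
  H_2: rank ker ∂_2 − rank ∂_3 = (10 − 10) − 0 = 0, and there is no ∂_3, so H_2 ≅ 0.

H_0 = Z^2,  H_1 = Z/2,  H_2 = 0.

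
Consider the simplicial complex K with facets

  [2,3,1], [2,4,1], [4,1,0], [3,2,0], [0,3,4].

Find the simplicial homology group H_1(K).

We work with the vertex ordering 0 < 1 < 2 < 3 < 4. The simplices of K, each written with vertices in increasing order, are:

  0-simplices (5): [0], [1], [2], [3], [4]
  1-simplices (10): [0,1], [0,2], [0,3], [0,4], [1,2], [1,3], [1,4], [2,3], [2,4], [3,4]
  2-simplices (5): [0,1,4], [0,2,3], [0,3,4], [1,2,3], [1,2,4]

Hence C_0 ≅ Z^5, C_1 ≅ Z^10, C_2 ≅ Z^5.

The boundary map ∂_1: C_1 → C_0 sends each edge [p,q] (with p < q) to q − p. For instance
  ∂[1,2] = [2] − [1].
This gives a 5×10 integer matrix of rank 4; reducing to Smith normal form yields diagonal entries (1,1,1,1).

Boundary ∂_2: C_2 → C_1 maps a triangle to the signed sum of its edges. For instance
  ∂[1,2,4] = [2,4] − [1,4] + [1,2],
  ∂[0,1,4] = [1,4] − [0,4] + [0,1].
The 10×5 boundary matrix has rank 5 and Smith normal form diag(1,1,1,1,1).

Now H_k = ker ∂_k / im ∂_{k+1}, so:

  H_1: rank ker ∂_1 − rank ∂_2 = (10 − 4) − 5 = 1, and the invariant factors of ∂_2 are all 1, so H_1 = Z.

(K is a triangulation of the Möbius band.)

H_1 ≅ Z.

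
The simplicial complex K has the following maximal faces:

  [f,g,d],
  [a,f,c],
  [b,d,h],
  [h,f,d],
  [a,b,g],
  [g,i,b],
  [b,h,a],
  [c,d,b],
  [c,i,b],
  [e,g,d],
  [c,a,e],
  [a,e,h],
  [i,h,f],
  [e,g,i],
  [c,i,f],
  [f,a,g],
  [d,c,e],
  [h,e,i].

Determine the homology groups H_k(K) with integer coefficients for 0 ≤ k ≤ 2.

We work with the vertex ordering a < b < c < d < e < f < g < h < i. The simplices of K, each written with vertices in increasing order, are:

  0-simplices (9): a, b, c, d, e, f, g, h, i
  1-simplices (27): ab, ac, ae, af, ag, ah, bc, bd, bg, bh, bi, cd, ce, cf, ci, de, df, dg, dh, eg, eh, ei, fg, fh, fi, gi, hi
  2-simplices (18): abg, abh, ace, acf, aeh, afg, bcd, bci, bdh, bgi, cde, cfi, deg, dfg, dfh, egi, ehi, fhi

so the chain groups are C_0 ≅ Z^9, C_1 ≅ Z^27, C_2 ≅ Z^18.

The boundary map ∂_1: C_1 → C_0 is given by ∂[p,q] = [q] − [p].
The resulting 9×27 matrix has rank 8, and its Smith normal form has invariant factors (1,1,1,1,1,1,1,1).

The boundary map ∂_2: C_2 → C_1 maps a triangle to the signed sum of its edges. For instance
  ∂fhi = hi − fi + fh,
  ∂cde = de − ce + cd.
As a 27×18 matrix over Z this has rank 17, with invariant factors (1,1,1,1,1,1,1,1,1,1,1,1,1,1,1,1,1).

Computing H_k = (kernel of ∂_k) / (image of ∂_{k+1}):

  H_0: rank C_0 − rank ∂_1 = 9 − 8 = 1, and the invariant factors of ∂_1 are all 1, so H_0 ≅ Z.
  H_1: rank ker ∂_1 − rank ∂_2 = (27 − 8) − 17 = 2, and the invariant factors of ∂_2 are all 1, so H_1 ≅ Z^2.
  H_2: rank ker ∂_2 − rank ∂_3 = (18 − 17) − 0 = 1, and there is no ∂_3, so H_2 ≅ Z.

(K is a triangulation of the torus T^2.)

H_0 = Z,  H_1 = Z^2,  H_2 = Z.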